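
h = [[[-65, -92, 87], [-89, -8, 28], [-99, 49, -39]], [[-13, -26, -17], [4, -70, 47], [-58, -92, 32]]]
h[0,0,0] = -65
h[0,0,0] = -65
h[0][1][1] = -8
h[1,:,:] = [[-13, -26, -17], [4, -70, 47], [-58, -92, 32]]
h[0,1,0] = -89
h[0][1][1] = -8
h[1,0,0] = -13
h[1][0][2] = -17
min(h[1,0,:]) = -26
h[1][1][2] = 47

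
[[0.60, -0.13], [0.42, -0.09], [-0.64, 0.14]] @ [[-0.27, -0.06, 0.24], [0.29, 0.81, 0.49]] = [[-0.2,-0.14,0.08], [-0.14,-0.1,0.06], [0.21,0.15,-0.08]]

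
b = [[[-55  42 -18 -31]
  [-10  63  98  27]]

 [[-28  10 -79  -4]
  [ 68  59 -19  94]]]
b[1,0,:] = [-28, 10, -79, -4]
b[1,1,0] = 68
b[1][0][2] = -79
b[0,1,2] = 98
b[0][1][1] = 63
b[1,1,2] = -19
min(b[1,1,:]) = -19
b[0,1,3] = 27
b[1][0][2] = -79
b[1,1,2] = -19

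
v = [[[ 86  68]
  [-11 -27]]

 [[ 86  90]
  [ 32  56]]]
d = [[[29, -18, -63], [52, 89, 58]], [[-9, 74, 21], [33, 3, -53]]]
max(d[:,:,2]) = 58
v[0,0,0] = 86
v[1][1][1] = 56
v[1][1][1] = 56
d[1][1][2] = -53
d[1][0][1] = 74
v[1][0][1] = 90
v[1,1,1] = 56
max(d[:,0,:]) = 74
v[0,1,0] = -11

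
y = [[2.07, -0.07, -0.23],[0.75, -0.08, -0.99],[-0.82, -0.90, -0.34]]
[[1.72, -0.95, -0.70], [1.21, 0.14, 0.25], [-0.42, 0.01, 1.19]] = y @ [[0.76, -0.5, -0.42], [0.02, 0.66, -0.75], [-0.65, -0.57, -0.51]]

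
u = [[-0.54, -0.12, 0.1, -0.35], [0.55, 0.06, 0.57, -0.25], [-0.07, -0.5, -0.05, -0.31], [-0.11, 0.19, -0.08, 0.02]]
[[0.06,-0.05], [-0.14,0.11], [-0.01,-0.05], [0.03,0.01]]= u @ [[-0.16, 0.12],[0.03, 0.13],[-0.07, 0.04],[0.04, -0.07]]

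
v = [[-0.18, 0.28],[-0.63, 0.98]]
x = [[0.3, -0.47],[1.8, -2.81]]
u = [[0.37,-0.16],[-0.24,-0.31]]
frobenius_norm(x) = 3.38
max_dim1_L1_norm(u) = 0.55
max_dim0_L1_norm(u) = 0.61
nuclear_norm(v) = 1.21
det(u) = -0.15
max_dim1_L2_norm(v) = 1.17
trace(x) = -2.51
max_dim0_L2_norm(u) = 0.44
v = u @ x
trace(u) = 0.06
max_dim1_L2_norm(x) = 3.34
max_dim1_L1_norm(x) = 4.61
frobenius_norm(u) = 0.56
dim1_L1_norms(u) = [0.53, 0.55]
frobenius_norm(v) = 1.21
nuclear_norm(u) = 0.79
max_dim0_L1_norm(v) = 1.26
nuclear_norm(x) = 3.38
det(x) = 0.00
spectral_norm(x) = 3.38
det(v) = 0.00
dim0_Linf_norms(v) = [0.63, 0.98]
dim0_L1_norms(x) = [2.1, 3.28]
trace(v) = 0.80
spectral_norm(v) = 1.21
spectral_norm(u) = 0.44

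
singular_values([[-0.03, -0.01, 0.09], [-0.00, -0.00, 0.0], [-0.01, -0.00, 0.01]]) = [0.1, 0.01, 0.0]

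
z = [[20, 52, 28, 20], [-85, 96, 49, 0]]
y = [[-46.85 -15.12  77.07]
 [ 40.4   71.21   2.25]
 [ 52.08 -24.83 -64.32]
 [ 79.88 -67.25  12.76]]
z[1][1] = 96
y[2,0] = 52.08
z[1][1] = 96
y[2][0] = 52.08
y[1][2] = 2.25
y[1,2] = 2.25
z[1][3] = 0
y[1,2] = 2.25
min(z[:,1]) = 52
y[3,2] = 12.76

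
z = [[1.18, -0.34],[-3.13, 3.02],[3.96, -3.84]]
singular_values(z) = [7.11, 0.57]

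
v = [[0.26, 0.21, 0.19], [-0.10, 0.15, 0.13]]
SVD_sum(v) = [[0.21, 0.23, 0.21], [0.06, 0.07, 0.06]] + [[0.05,  -0.02,  -0.02], [-0.16,  0.08,  0.07]]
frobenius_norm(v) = 0.44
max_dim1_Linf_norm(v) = 0.26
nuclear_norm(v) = 0.60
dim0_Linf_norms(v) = [0.26, 0.21, 0.19]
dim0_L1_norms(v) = [0.36, 0.36, 0.32]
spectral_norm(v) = 0.40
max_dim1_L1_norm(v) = 0.66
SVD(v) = [[-0.96, -0.27],[-0.27, 0.96]] @ diag([0.3953850890069752, 0.20216486190964605]) @ [[-0.56, -0.61, -0.55],[-0.83, 0.43, 0.36]]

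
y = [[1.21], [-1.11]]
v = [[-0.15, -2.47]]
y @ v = [[-0.18,  -2.99],[0.17,  2.74]]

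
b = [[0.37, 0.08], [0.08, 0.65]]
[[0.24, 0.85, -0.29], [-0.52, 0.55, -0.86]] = b@[[0.83, 2.18, -0.52],[-0.90, 0.58, -1.26]]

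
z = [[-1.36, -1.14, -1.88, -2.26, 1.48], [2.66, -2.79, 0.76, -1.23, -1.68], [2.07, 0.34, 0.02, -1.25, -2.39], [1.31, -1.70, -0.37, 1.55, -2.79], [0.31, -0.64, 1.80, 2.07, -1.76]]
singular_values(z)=[6.45, 4.35, 2.58, 1.92, 0.77]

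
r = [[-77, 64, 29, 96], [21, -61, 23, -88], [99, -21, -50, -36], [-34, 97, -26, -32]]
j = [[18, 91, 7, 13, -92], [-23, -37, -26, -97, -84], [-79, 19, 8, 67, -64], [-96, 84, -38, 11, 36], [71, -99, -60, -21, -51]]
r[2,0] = 99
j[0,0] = 18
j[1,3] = -97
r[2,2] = -50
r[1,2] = 23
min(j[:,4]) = -92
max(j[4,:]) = 71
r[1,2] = 23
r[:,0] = [-77, 21, 99, -34]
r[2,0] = 99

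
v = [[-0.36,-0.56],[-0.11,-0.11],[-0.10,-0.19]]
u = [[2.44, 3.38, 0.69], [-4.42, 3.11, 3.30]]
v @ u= [[1.60, -2.96, -2.10], [0.22, -0.71, -0.44], [0.6, -0.93, -0.7]]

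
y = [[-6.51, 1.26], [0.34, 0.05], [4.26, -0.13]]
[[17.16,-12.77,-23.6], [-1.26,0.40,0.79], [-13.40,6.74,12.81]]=y @ [[-3.24, 1.51, 2.89],[-3.12, -2.33, -3.80]]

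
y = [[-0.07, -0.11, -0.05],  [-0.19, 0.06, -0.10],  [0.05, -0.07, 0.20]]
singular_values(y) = [0.29, 0.14, 0.11]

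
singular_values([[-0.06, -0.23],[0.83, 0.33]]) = [0.9, 0.19]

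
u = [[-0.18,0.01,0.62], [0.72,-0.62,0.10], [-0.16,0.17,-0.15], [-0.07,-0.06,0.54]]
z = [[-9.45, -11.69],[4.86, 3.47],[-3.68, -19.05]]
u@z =[[-0.53,-9.67], [-10.19,-12.47], [2.89,5.32], [-1.62,-9.68]]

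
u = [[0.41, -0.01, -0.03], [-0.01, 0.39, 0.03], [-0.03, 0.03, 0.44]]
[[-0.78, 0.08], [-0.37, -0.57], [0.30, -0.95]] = u @ [[-1.88, 0.02], [-1.05, -1.30], [0.62, -2.08]]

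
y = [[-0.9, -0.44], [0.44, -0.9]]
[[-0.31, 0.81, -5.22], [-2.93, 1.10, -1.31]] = y@[[-1.01, -0.24, 4.11], [2.76, -1.34, 3.46]]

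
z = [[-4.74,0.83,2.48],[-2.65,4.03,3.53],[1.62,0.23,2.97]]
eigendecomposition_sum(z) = [[-4.83, 0.41, 1.33],[-1.83, 0.16, 0.5],[1.04, -0.09, -0.29]] + [[0.04, -0.04, 0.11],[-1.12, 1.14, -3.18],[0.49, -0.5, 1.4]] + [[0.05, 0.46, 1.04], [0.30, 2.73, 6.21], [0.09, 0.82, 1.86]]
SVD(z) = [[-0.65, 0.5, 0.57], [-0.75, -0.31, -0.58], [-0.11, -0.81, 0.58]] @ diag([7.614886556911716, 3.7816988311111843, 2.059528265437871]) @ [[0.64, -0.47, -0.6], [-0.76, -0.27, -0.59], [-0.12, -0.84, 0.53]]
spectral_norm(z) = 7.61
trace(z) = 2.26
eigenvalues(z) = [-4.96, 2.58, 4.64]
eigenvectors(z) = [[0.92, 0.03, 0.16], [0.35, -0.92, 0.95], [-0.20, 0.40, 0.28]]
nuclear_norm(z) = 13.46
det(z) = -59.31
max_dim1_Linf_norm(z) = 4.74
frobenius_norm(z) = 8.75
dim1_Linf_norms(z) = [4.74, 4.03, 2.97]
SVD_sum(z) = [[-3.16,2.33,2.98], [-3.68,2.71,3.47], [-0.55,0.41,0.52]] + [[-1.44,  -0.51,  -1.13], [0.89,  0.31,  0.70], [2.32,  0.82,  1.81]] + [[-0.14, -0.99, 0.63],[0.14, 1.00, -0.63],[-0.14, -1.0, 0.63]]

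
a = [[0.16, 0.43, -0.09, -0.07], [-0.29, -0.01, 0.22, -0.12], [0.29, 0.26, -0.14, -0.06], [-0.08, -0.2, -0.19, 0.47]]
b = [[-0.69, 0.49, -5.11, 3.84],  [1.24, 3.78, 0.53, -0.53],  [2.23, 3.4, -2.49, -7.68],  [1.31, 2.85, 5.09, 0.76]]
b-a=[[-0.85, 0.06, -5.02, 3.91], [1.53, 3.79, 0.31, -0.41], [1.94, 3.14, -2.35, -7.62], [1.39, 3.05, 5.28, 0.29]]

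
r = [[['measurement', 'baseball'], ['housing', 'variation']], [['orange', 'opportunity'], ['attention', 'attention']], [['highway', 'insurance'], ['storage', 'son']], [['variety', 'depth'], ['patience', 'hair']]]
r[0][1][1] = 'variation'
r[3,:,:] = [['variety', 'depth'], ['patience', 'hair']]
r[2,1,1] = 'son'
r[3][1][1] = 'hair'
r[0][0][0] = 'measurement'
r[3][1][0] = 'patience'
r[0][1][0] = 'housing'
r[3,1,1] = 'hair'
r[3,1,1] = 'hair'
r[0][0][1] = 'baseball'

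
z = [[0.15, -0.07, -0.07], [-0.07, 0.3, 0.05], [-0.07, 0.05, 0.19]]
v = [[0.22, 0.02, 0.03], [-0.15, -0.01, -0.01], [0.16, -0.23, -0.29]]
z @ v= [[0.03, 0.02, 0.03], [-0.05, -0.02, -0.02], [0.01, -0.05, -0.06]]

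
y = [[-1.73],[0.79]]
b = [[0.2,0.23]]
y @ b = [[-0.35, -0.40], [0.16, 0.18]]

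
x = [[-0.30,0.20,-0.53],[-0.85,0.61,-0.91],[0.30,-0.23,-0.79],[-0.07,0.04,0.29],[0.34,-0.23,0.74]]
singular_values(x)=[1.78, 0.87, 0.02]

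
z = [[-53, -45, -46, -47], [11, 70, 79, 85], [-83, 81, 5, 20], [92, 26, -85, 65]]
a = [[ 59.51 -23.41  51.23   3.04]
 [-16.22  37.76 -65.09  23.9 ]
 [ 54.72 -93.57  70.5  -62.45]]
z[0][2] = -46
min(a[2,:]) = -93.57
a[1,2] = -65.09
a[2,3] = -62.45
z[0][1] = -45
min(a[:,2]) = -65.09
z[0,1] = -45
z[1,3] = 85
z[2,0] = -83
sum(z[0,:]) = -191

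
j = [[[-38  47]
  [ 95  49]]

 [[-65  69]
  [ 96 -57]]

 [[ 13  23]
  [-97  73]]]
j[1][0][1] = 69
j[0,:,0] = [-38, 95]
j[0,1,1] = 49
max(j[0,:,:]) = 95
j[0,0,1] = 47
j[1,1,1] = -57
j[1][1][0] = 96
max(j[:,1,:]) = 96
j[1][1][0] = 96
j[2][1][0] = -97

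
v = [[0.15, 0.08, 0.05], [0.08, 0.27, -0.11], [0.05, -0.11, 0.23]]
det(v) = 0.004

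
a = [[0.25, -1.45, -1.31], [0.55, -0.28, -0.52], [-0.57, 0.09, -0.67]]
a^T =[[0.25, 0.55, -0.57], [-1.45, -0.28, 0.09], [-1.31, -0.52, -0.67]]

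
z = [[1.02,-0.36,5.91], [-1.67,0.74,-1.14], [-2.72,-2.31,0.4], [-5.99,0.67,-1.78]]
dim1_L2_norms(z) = [6.01, 2.15, 3.59, 6.28]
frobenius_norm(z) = 9.65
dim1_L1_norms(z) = [7.29, 3.55, 5.43, 8.44]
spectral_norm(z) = 7.83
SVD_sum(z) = [[3.51,-0.22,2.87],[-1.58,0.10,-1.29],[-1.34,0.09,-1.10],[-4.48,0.28,-3.66]] + [[-2.42, -0.82, 2.90], [-0.02, -0.01, 0.03], [-1.56, -0.53, 1.87], [-1.43, -0.48, 1.71]] + [[-0.07, 0.69, 0.14],[-0.06, 0.65, 0.13],[0.19, -1.87, -0.37],[-0.09, 0.87, 0.17]]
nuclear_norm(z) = 15.29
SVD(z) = [[-0.58, -0.75, 0.3],[0.26, -0.01, 0.29],[0.22, -0.49, -0.82],[0.74, -0.44, 0.38]] @ diag([7.834061092718019, 5.135728512325669, 2.319025537428797]) @ [[-0.77,  0.05,  -0.63], [0.63,  0.21,  -0.75], [-0.1,  0.98,  0.20]]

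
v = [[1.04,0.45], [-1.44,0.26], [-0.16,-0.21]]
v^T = [[1.04, -1.44, -0.16], [0.45, 0.26, -0.21]]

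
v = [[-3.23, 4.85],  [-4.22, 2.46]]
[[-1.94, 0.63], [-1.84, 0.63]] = v@[[0.33, -0.12], [-0.18, 0.05]]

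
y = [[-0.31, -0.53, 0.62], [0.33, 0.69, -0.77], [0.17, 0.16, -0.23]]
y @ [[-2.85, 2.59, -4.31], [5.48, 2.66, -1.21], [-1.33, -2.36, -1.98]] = [[-2.85, -3.68, 0.75],[3.86, 4.51, -0.73],[0.70, 1.41, -0.47]]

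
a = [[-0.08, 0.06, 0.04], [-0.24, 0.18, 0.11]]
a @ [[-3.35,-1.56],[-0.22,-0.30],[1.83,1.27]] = [[0.33, 0.16], [0.97, 0.46]]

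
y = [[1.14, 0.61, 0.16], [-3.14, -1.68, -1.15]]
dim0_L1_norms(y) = [4.28, 2.29, 1.31]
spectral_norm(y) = 3.96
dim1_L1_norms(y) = [1.91, 5.97]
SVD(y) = [[-0.32, 0.95], [0.95, 0.32]] @ diag([3.95576177794921, 0.2318377797428968]) @ [[-0.84, -0.45, -0.29], [0.25, 0.14, -0.96]]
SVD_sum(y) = [[1.08,0.58,0.37], [-3.16,-1.69,-1.08]] + [[0.06, 0.03, -0.21], [0.02, 0.01, -0.07]]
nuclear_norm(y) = 4.19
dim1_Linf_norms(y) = [1.14, 3.14]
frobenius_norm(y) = 3.96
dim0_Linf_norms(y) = [3.14, 1.68, 1.15]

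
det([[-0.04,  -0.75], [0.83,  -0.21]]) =0.631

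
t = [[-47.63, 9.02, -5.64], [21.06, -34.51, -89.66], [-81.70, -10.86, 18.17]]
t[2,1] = -10.86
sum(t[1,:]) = -103.11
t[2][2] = 18.17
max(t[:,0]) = 21.06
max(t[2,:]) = 18.17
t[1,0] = 21.06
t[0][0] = -47.63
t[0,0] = -47.63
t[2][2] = 18.17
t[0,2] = -5.64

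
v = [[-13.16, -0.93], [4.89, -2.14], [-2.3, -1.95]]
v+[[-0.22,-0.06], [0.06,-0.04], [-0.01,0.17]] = [[-13.38, -0.99], [4.95, -2.18], [-2.31, -1.78]]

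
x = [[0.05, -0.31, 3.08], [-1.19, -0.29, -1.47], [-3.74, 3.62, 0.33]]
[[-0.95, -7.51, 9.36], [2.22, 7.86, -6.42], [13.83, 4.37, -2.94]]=x@[[-2.13, -3.03, 1.5], [1.63, -1.69, 0.46], [-0.11, -2.56, 3.06]]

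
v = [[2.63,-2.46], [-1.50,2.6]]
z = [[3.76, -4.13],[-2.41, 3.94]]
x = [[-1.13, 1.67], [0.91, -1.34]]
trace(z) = 7.70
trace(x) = -2.47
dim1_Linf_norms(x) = [1.67, 1.34]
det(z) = 4.86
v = z + x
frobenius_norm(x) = 2.59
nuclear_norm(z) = 7.89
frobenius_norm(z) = 7.25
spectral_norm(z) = 7.22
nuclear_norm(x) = 2.59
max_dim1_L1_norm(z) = 7.89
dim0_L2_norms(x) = [1.45, 2.14]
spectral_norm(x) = 2.59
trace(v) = 5.23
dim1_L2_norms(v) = [3.6, 3.0]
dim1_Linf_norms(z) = [4.13, 3.94]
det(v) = 3.15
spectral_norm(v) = 4.64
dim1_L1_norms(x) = [2.8, 2.25]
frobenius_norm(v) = 4.69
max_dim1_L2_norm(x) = 2.02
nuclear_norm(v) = 5.32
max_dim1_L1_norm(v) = 5.09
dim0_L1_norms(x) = [2.04, 3.01]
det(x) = -0.01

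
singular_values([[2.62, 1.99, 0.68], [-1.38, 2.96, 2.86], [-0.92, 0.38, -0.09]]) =[4.56, 3.17, 0.52]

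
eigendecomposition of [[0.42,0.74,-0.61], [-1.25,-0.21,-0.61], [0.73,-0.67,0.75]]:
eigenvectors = [[-0.63+0.00j, -0.63-0.00j, -0.23+0.00j],[0.11-0.47j, (0.11+0.47j), 0.75+0.00j],[(0.36+0.49j), (0.36-0.49j), 0.62+0.00j]]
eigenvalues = [(0.64+1.02j), (0.64-1.02j), (-0.33+0j)]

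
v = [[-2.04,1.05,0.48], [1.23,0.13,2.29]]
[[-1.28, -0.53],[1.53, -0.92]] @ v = [[1.96,-1.41,-1.83], [-4.25,1.49,-1.37]]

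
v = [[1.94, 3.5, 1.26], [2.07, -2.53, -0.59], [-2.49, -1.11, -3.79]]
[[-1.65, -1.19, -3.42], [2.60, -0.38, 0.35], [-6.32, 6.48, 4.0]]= v@[[0.23, -0.20, -0.56], [-1.28, 0.38, -0.47], [1.89, -1.69, -0.55]]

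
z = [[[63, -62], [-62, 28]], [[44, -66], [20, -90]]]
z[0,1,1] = 28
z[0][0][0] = 63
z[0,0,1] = -62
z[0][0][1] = -62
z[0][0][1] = -62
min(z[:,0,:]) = -66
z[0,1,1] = 28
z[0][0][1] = -62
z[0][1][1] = 28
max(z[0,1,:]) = 28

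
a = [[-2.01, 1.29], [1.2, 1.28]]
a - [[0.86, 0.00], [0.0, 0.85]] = [[-2.87, 1.29], [1.20, 0.43]]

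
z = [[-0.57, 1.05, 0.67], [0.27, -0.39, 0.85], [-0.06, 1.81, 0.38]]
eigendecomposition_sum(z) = [[-0.14, 0.4, -0.14], [0.33, -0.92, 0.32], [-0.34, 0.95, -0.33]] + [[-0.49, 0.08, 0.28], [-0.11, 0.02, 0.06], [0.18, -0.03, -0.10]] + [[0.06,0.58,0.53], [0.06,0.51,0.47], [0.1,0.88,0.81]]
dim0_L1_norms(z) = [0.9, 3.25, 1.9]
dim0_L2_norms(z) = [0.63, 2.13, 1.15]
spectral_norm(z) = 2.24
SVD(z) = [[-0.57,-0.31,-0.76], [0.08,-0.94,0.33], [-0.82,0.13,0.56]] @ diag([2.2356174033623146, 1.001694220961988, 0.496511342745457]) @ [[0.18, -0.94, -0.28], [-0.08, 0.27, -0.96], [0.98, 0.19, -0.03]]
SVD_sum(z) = [[-0.23, 1.21, 0.36],[0.03, -0.17, -0.05],[-0.32, 1.72, 0.51]] + [[0.03, -0.08, 0.30], [0.08, -0.25, 0.90], [-0.01, 0.03, -0.12]] + [[-0.37, -0.07, 0.01],[0.16, 0.03, -0.01],[0.27, 0.05, -0.01]]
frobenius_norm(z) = 2.50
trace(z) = -0.58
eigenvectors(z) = [[0.29, -0.92, 0.49], [-0.66, -0.21, 0.44], [0.69, 0.34, 0.75]]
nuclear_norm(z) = 3.73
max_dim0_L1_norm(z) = 3.25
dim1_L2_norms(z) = [1.37, 0.97, 1.85]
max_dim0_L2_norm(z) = 2.13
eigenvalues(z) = [-1.39, -0.58, 1.39]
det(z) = 1.11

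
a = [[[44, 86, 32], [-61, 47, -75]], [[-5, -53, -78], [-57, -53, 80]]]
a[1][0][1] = -53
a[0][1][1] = 47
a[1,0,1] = -53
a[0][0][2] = 32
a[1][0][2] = -78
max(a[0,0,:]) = 86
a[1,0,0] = -5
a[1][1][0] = -57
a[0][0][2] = 32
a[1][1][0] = -57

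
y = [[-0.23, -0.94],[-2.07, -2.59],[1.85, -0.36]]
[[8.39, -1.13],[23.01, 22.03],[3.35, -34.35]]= y@ [[0.07, -17.50], [-8.94, 5.48]]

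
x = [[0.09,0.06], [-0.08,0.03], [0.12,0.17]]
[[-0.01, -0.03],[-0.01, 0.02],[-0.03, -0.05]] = x @ [[0.02,-0.24], [-0.17,-0.12]]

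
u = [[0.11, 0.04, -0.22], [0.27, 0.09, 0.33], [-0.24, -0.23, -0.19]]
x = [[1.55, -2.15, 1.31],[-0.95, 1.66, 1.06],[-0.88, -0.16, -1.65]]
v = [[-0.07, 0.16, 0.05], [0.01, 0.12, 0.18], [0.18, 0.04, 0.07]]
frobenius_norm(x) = 4.13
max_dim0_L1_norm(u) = 0.74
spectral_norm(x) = 3.40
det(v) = 0.00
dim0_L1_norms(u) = [0.62, 0.36, 0.74]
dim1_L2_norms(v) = [0.18, 0.22, 0.2]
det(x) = 3.51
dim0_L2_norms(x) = [2.02, 2.72, 2.36]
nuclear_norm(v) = 0.54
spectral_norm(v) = 0.27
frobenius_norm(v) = 0.34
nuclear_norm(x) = 6.15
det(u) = 0.01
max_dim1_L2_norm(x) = 2.96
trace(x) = 1.56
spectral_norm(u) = 0.57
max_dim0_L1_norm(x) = 4.02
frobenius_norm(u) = 0.63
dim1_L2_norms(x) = [2.96, 2.19, 1.88]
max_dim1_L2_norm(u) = 0.44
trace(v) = 0.12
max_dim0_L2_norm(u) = 0.44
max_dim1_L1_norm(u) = 0.69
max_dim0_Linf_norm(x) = 2.15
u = x @ v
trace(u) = 0.01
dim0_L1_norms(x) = [3.38, 3.97, 4.02]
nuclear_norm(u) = 0.92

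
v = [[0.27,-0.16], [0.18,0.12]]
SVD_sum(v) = [[0.29,-0.09], [0.13,-0.04]] + [[-0.02, -0.07], [0.05, 0.16]]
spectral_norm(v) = 0.33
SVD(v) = [[-0.91, -0.41], [-0.41, 0.91]] @ diag([0.33436239615763835, 0.18303493665342283]) @ [[-0.96,0.29], [0.29,0.96]]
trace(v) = 0.39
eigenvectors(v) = [[(0.3+0.62j), 0.30-0.62j], [(0.73+0j), 0.73-0.00j]]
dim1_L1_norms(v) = [0.43, 0.3]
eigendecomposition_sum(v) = [[(0.14+0.03j), (-0.08+0.1j)], [(0.09-0.12j), 0.06+0.12j]] + [[(0.14-0.03j), -0.08-0.10j], [(0.09+0.12j), 0.06-0.12j]]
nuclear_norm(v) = 0.52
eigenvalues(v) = [(0.2+0.15j), (0.2-0.15j)]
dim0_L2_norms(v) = [0.32, 0.2]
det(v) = 0.06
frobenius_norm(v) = 0.38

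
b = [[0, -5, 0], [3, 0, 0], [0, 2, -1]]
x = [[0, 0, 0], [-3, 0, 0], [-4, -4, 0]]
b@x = [[15, 0, 0], [0, 0, 0], [-2, 4, 0]]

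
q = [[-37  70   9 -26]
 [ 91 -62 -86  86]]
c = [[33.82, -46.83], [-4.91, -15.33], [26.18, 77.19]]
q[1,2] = -86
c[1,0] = -4.91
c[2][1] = 77.19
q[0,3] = -26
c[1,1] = -15.33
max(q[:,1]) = 70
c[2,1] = 77.19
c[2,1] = 77.19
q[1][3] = 86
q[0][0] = -37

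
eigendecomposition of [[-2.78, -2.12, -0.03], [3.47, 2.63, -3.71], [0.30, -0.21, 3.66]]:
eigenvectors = [[0.57-0.24j, 0.57+0.24j, 0.24+0.00j], [(-0.78+0j), (-0.78-0j), (-0.8+0j)], [(-0.08-0j), (-0.08+0j), (0.55+0j)]]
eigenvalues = [(-0.3+1.03j), (-0.3-1.03j), (4.1+0j)]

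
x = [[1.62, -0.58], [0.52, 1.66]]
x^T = [[1.62,0.52], [-0.58,1.66]]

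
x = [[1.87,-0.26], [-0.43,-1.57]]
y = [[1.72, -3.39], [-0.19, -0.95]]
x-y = [[0.15, 3.13], [-0.24, -0.62]]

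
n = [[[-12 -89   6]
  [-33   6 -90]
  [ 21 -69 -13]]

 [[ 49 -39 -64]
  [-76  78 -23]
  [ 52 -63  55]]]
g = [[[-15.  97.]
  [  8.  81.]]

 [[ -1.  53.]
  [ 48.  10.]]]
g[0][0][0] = -15.0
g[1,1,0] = 48.0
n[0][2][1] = -69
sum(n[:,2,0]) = 73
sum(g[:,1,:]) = 147.0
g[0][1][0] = 8.0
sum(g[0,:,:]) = 171.0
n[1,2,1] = -63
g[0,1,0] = 8.0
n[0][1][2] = -90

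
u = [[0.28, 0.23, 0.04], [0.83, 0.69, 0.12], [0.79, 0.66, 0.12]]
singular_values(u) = [1.54, 0.0, 0.0]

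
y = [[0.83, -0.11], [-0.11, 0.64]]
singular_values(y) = [0.88, 0.59]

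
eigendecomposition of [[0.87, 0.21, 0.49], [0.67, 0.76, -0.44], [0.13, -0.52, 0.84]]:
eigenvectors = [[(0.47+0j), (0.29-0.45j), 0.29+0.45j],  [-0.72+0.00j, (-0.4-0.42j), (-0.4+0.42j)],  [(-0.52+0j), 0.62+0.00j, (0.62-0j)]]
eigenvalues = [0j, (1.23+0.26j), (1.23-0.26j)]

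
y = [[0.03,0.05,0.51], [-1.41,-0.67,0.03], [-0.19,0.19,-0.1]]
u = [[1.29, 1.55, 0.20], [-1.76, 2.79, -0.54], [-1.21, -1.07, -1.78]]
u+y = [[1.32, 1.6, 0.71],[-3.17, 2.12, -0.51],[-1.40, -0.88, -1.88]]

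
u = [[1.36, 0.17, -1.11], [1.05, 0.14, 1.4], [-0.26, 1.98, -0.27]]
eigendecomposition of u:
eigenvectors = [[(0.27+0j), (0.68+0j), (0.68-0j)], [(-0.61+0j), 0.12-0.51j, (0.12+0.51j)], [0.74+0.00j, -0.14-0.49j, (-0.14+0.49j)]]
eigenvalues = [(-2.01+0j), (1.62+0.67j), (1.62-0.67j)]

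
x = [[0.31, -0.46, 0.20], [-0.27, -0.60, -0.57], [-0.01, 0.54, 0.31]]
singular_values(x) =[1.07, 0.59, 0.05]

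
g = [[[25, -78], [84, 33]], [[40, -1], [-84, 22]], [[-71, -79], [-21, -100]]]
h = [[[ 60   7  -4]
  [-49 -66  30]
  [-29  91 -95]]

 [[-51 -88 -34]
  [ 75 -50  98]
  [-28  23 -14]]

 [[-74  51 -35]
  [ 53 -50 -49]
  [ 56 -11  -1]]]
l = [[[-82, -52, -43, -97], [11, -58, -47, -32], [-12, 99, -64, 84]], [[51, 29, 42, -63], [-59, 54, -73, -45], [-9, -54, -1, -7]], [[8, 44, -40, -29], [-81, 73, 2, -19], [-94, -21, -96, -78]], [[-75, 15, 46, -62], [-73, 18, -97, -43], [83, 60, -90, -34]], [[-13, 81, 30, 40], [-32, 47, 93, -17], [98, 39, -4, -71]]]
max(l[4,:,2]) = 93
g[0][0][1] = -78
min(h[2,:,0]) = -74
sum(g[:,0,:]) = -164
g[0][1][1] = 33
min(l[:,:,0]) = -94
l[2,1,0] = -81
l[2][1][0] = -81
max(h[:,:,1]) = 91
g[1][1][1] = 22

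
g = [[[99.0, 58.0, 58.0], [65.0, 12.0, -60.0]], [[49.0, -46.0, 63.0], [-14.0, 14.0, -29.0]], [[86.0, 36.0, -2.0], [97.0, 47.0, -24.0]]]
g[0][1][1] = 12.0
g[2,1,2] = -24.0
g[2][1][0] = 97.0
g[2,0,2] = -2.0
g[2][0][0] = 86.0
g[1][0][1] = -46.0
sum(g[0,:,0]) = 164.0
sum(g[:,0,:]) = 401.0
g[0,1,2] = -60.0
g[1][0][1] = -46.0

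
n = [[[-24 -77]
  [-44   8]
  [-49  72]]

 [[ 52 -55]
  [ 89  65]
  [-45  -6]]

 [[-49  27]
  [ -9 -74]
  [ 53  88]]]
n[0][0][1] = -77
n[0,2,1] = 72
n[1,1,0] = 89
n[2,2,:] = [53, 88]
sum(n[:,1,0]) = 36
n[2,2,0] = 53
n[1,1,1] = 65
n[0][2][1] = 72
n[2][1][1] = -74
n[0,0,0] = -24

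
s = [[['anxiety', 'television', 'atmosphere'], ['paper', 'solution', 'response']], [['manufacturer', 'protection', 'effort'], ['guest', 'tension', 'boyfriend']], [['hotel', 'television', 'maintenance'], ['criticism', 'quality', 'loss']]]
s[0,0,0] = 'anxiety'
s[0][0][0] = 'anxiety'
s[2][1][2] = 'loss'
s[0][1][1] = 'solution'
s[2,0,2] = 'maintenance'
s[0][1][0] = 'paper'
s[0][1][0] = 'paper'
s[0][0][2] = 'atmosphere'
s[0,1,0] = 'paper'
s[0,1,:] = ['paper', 'solution', 'response']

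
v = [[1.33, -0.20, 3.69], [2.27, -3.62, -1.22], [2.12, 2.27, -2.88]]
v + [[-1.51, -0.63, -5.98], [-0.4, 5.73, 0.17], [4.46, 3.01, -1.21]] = [[-0.18, -0.83, -2.29], [1.87, 2.11, -1.05], [6.58, 5.28, -4.09]]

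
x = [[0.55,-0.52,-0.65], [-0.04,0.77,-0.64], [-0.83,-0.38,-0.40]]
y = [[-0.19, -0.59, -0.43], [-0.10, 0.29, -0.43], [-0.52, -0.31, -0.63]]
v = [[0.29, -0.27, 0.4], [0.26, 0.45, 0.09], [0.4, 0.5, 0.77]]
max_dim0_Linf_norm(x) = 0.83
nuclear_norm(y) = 1.86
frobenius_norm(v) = 1.26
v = x @ y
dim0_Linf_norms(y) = [0.52, 0.59, 0.63]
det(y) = -0.11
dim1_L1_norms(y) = [1.21, 0.82, 1.46]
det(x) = -1.00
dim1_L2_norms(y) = [0.75, 0.53, 0.87]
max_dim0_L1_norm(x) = 1.69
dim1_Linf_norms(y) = [0.59, 0.43, 0.63]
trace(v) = 1.51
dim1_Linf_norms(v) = [0.4, 0.45, 0.77]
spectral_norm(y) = 1.13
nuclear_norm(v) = 1.86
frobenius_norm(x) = 1.73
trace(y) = -0.53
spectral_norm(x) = 1.00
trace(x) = 0.92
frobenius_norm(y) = 1.27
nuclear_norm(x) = 3.00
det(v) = 0.11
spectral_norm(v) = 1.12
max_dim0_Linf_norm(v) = 0.77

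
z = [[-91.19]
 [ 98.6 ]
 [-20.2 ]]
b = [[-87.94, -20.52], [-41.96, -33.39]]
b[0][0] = -87.94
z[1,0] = 98.6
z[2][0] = -20.2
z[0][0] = -91.19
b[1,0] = -41.96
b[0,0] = -87.94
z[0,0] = -91.19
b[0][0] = -87.94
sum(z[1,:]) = 98.6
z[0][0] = -91.19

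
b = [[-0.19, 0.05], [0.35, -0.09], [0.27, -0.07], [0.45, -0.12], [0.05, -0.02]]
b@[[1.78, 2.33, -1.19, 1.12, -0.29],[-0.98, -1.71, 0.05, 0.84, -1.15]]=[[-0.39,-0.53,0.23,-0.17,-0.00], [0.71,0.97,-0.42,0.32,0.00], [0.55,0.75,-0.32,0.24,0.0], [0.92,1.25,-0.54,0.40,0.01], [0.11,0.15,-0.06,0.04,0.01]]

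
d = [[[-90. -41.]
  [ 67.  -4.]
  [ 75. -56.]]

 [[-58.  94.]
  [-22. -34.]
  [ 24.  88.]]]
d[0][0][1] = -41.0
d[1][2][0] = 24.0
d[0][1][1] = -4.0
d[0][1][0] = 67.0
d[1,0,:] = [-58.0, 94.0]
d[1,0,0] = -58.0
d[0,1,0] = 67.0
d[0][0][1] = -41.0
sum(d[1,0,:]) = 36.0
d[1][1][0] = -22.0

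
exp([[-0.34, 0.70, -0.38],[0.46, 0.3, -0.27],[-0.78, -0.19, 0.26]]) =[[1.03, 0.83, -0.53], [0.64, 1.61, -0.5], [-0.91, -0.59, 1.54]]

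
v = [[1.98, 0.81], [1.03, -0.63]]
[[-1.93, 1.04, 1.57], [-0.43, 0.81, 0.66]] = v @[[-0.75, 0.63, 0.73], [-0.55, -0.25, 0.15]]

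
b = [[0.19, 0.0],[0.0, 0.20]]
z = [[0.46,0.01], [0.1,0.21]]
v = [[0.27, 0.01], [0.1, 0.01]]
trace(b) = 0.39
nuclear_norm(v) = 0.29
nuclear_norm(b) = 0.39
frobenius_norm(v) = 0.29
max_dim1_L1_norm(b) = 0.2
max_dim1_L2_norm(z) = 0.46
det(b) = 0.04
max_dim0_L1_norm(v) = 0.37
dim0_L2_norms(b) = [0.19, 0.2]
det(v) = 0.00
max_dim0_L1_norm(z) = 0.56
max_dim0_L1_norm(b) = 0.2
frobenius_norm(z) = 0.52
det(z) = 0.10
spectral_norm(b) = 0.20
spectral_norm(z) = 0.47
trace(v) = 0.28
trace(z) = 0.67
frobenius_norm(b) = 0.28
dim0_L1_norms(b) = [0.19, 0.2]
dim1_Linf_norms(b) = [0.19, 0.2]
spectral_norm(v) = 0.29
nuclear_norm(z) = 0.68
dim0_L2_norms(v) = [0.29, 0.01]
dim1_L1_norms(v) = [0.28, 0.11]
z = b + v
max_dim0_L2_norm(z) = 0.47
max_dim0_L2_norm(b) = 0.2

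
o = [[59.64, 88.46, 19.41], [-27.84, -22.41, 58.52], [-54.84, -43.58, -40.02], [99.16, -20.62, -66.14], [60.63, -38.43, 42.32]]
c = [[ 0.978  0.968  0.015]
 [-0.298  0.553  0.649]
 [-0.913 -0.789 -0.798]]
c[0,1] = 0.968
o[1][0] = -27.84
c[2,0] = -0.913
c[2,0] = -0.913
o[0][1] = 88.46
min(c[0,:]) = 0.015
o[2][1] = -43.58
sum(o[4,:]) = 64.52000000000001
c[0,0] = 0.978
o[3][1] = -20.62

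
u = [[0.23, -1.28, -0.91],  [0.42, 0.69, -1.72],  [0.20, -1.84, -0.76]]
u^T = [[0.23, 0.42, 0.20],[-1.28, 0.69, -1.84],[-0.91, -1.72, -0.76]]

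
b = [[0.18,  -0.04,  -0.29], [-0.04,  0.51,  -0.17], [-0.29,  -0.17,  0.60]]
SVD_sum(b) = [[0.10, 0.12, -0.24], [0.12, 0.15, -0.29], [-0.24, -0.29, 0.56]] + [[0.07, -0.16, -0.05], [-0.16, 0.36, 0.12], [-0.05, 0.12, 0.04]] + [[0.00, 0.00, 0.0], [0.0, 0.00, 0.00], [0.0, 0.00, 0.00]]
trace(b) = 1.29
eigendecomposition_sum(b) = [[0.0, 0.0, 0.00], [0.00, 0.00, 0.0], [0.0, 0.00, 0.0]] + [[0.07, -0.16, -0.05], [-0.16, 0.36, 0.12], [-0.05, 0.12, 0.04]] + [[0.1, 0.12, -0.24],[0.12, 0.15, -0.29],[-0.24, -0.29, 0.56]]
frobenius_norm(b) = 0.94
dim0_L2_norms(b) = [0.34, 0.54, 0.69]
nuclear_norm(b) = 1.29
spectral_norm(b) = 0.81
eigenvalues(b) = [0.01, 0.47, 0.81]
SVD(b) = [[-0.36, 0.39, 0.85], [-0.42, -0.88, 0.23], [0.83, -0.28, 0.48]] @ diag([0.8105142690587763, 0.4740645850827699, 0.0054211458584536385]) @ [[-0.36, -0.42, 0.83], [0.39, -0.88, -0.28], [0.85, 0.23, 0.48]]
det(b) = 0.00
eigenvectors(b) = [[0.85, 0.39, -0.36], [0.23, -0.88, -0.42], [0.48, -0.28, 0.83]]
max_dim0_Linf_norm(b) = 0.6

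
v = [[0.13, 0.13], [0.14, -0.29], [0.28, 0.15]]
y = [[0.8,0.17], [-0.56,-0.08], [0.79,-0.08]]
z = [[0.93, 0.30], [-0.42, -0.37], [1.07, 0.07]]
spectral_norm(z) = 1.52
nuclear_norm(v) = 0.69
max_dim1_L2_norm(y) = 0.82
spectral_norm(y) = 1.26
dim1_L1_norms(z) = [1.23, 0.79, 1.14]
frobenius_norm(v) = 0.49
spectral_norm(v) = 0.37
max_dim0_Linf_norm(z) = 1.07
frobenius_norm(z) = 1.55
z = y + v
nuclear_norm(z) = 1.85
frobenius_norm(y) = 1.27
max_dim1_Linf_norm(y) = 0.8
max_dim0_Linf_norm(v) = 0.29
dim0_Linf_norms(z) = [1.07, 0.37]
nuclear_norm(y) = 1.44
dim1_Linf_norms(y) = [0.8, 0.56, 0.79]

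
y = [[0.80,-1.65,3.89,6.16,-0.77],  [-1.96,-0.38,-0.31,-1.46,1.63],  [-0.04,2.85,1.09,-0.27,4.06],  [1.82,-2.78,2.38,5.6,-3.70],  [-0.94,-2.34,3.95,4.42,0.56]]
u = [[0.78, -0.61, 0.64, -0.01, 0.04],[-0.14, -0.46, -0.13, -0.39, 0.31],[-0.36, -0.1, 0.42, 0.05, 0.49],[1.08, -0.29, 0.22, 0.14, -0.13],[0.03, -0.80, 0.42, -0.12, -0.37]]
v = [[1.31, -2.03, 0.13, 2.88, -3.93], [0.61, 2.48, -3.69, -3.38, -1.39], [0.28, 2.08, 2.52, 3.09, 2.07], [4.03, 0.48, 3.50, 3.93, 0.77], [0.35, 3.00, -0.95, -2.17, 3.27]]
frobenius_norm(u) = 2.18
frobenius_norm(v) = 12.56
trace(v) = 13.51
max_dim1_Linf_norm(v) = 4.03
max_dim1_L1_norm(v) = 12.71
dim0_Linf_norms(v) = [4.03, 3.0, 3.69, 3.93, 3.93]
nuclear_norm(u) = 4.05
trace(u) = 0.51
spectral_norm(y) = 12.27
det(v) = -216.18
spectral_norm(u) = 1.70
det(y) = -11.03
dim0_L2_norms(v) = [4.3, 4.88, 5.76, 7.03, 5.74]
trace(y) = 7.67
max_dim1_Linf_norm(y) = 6.16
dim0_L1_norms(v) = [6.58, 10.07, 10.79, 15.45, 11.43]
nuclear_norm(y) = 21.78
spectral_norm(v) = 9.37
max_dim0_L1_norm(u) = 2.39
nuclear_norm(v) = 22.84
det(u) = 0.05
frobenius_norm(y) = 13.98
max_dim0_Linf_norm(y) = 6.16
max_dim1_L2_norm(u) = 1.18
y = u @ v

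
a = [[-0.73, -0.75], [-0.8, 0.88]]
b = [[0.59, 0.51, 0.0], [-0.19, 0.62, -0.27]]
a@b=[[-0.29, -0.84, 0.2], [-0.64, 0.14, -0.24]]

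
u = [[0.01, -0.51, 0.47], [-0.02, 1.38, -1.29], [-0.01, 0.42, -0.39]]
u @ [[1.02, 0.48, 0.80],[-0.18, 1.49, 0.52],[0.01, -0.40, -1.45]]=[[0.11, -0.94, -0.94], [-0.28, 2.56, 2.57], [-0.09, 0.78, 0.78]]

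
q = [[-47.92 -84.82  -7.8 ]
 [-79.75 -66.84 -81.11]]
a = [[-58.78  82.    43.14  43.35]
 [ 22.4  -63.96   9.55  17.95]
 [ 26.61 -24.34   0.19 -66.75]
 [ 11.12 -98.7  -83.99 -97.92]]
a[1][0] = 22.4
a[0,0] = -58.78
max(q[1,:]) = -66.84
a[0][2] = 43.14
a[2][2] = 0.19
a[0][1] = 82.0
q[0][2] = -7.8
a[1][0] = 22.4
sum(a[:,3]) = -103.37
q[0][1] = -84.82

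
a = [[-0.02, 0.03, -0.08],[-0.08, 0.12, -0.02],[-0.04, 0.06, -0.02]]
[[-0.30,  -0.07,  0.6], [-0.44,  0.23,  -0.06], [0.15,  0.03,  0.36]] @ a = [[-0.01, 0.02, 0.01], [-0.01, 0.01, 0.03], [-0.02, 0.03, -0.02]]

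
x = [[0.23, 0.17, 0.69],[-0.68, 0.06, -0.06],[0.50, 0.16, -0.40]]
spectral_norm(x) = 0.88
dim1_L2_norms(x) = [0.75, 0.69, 0.66]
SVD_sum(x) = [[0.27, 0.03, 0.01], [-0.67, -0.07, -0.03], [0.5, 0.06, 0.02]] + [[-0.03, 0.05, 0.69], [0.00, -0.0, -0.02], [0.02, -0.03, -0.41]] + [[-0.01, 0.09, -0.01], [-0.01, 0.14, -0.01], [-0.01, 0.14, -0.01]]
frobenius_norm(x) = 1.21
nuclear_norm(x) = 1.90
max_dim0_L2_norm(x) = 0.87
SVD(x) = [[-0.31, -0.86, 0.41], [0.76, 0.03, 0.65], [-0.57, 0.51, 0.65]] @ diag([0.8798007662066123, 0.8022672015641198, 0.21311487295994674]) @ [[-0.99, -0.11, -0.04], [0.05, -0.08, -1.0], [-0.11, 0.99, -0.08]]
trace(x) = -0.11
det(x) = -0.15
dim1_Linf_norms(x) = [0.69, 0.68, 0.5]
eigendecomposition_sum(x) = [[-0.19+0.00j, (-0.03+0j), (0.35-0j)], [-0.13+0.00j, -0.02+0.00j, (0.24-0j)], [(0.31-0j), 0.04-0.00j, -0.57+0.00j]] + [[0.21+0.01j, 0.10-0.13j, (0.17-0.05j)], [(-0.27+0.26j), (0.04+0.28j), (-0.15+0.28j)], [0.09+0.03j, (0.06-0.05j), (0.08-0j)]] + [[(0.21-0.01j), (0.1+0.13j), 0.17+0.05j], [-0.27-0.26j, (0.04-0.28j), -0.15-0.28j], [0.09-0.03j, (0.06+0.05j), (0.08+0j)]]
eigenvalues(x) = [(-0.78+0j), (0.33+0.29j), (0.33-0.29j)]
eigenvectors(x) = [[(-0.49+0j), -0.33-0.34j, -0.33+0.34j],[(-0.34+0j), 0.85+0.00j, 0.85-0.00j],[(0.8+0j), (-0.11-0.19j), (-0.11+0.19j)]]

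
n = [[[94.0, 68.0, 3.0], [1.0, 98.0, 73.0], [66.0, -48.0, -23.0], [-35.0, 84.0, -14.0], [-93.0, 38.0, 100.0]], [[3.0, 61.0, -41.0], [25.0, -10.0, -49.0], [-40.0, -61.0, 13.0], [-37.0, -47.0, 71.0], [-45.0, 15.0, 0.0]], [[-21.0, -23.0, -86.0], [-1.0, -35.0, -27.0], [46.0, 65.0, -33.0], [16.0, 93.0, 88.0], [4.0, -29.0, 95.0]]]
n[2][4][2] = 95.0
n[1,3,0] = -37.0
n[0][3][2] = -14.0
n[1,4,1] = 15.0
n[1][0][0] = 3.0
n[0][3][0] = -35.0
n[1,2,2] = 13.0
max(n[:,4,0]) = 4.0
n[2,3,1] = 93.0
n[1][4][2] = 0.0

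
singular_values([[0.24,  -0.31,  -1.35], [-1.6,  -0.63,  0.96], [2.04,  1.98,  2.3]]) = [3.81, 2.16, 0.0]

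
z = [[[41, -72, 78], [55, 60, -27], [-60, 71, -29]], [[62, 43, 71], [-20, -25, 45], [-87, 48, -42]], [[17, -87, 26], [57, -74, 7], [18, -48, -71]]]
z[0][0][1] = -72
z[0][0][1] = -72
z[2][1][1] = -74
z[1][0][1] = 43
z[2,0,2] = 26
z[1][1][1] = -25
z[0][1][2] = -27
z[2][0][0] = 17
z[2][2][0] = 18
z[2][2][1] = -48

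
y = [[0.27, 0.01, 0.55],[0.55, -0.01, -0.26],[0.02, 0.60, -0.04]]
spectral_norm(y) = 0.62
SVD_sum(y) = [[-0.09,-0.19,0.22], [0.11,0.22,-0.25], [0.12,0.25,-0.29]] + [[0.43, 0.03, 0.21],[0.34, 0.03, 0.17],[0.04, 0.00, 0.02]] + [[-0.07,0.17,0.11], [0.10,-0.25,-0.17], [-0.14,0.35,0.24]]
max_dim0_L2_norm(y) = 0.61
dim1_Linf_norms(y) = [0.55, 0.55, 0.6]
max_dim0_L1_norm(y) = 0.85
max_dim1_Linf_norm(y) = 0.6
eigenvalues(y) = [(0.61+0j), (-0.2+0.57j), (-0.2-0.57j)]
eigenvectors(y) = [[-0.75+0.00j, 0.28-0.37j, 0.28+0.37j], [-0.47+0.00j, -0.63+0.00j, (-0.63-0j)], [(-0.46+0j), (0.15+0.61j), (0.15-0.61j)]]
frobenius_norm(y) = 1.05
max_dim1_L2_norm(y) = 0.61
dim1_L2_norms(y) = [0.61, 0.61, 0.6]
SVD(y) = [[-0.5, -0.79, 0.37], [0.56, -0.62, -0.55], [0.66, -0.07, 0.75]] @ diag([0.6191286837161831, 0.615472516275611, 0.5878547904961177]) @ [[0.31, 0.62, -0.72], [-0.9, -0.07, -0.44], [-0.32, 0.78, 0.53]]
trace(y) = 0.22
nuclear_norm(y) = 1.82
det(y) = 0.22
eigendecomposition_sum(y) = [[0.35-0.00j,0.21-0.00j,(0.21+0j)],  [0.22-0.00j,(0.13-0j),(0.13+0j)],  [(0.21-0j),0.13-0.00j,(0.13+0j)]] + [[-0.04+0.12j, -0.10-0.14j, (0.17-0.05j)],[0.16-0.06j, (-0.07+0.23j), (-0.2-0.14j)],[(-0.1-0.14j), (0.24+0.01j), (-0.08+0.22j)]] + [[(-0.04-0.12j), -0.10+0.14j, (0.17+0.05j)], [0.16+0.06j, (-0.07-0.23j), (-0.2+0.14j)], [(-0.1+0.14j), 0.24-0.01j, -0.08-0.22j]]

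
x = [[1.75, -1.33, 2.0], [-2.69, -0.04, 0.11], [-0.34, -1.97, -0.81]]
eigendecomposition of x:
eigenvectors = [[(-0.77+0j), -0.21-0.35j, -0.21+0.35j], [(0.6+0j), 0.19-0.53j, (0.19+0.53j)], [-0.22+0.00j, 0.72+0.00j, 0.72-0.00j]]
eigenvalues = [(3.36+0j), (-1.23+1.62j), (-1.23-1.62j)]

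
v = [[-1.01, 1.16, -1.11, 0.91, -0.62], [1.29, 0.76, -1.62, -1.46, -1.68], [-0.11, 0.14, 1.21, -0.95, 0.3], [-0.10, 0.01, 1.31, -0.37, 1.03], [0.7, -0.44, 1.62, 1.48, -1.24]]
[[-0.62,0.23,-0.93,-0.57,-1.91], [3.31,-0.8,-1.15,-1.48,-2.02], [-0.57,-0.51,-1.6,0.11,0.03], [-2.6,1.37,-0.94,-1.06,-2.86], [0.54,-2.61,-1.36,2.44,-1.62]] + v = [[-1.63, 1.39, -2.04, 0.34, -2.53], [4.6, -0.04, -2.77, -2.94, -3.7], [-0.68, -0.37, -0.39, -0.84, 0.33], [-2.70, 1.38, 0.37, -1.43, -1.83], [1.24, -3.05, 0.26, 3.92, -2.86]]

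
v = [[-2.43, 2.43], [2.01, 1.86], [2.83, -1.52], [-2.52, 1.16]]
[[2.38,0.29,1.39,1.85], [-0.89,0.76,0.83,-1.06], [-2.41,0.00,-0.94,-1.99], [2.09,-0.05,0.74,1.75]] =v@[[-0.70, 0.14, -0.06, -0.64],  [0.28, 0.26, 0.51, 0.12]]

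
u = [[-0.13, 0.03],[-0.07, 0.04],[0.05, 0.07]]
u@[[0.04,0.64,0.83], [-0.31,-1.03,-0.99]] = [[-0.01, -0.11, -0.14], [-0.02, -0.09, -0.1], [-0.02, -0.04, -0.03]]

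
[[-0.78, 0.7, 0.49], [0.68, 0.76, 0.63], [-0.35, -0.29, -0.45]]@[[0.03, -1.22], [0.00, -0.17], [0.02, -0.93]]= [[-0.01, 0.38], [0.03, -1.54], [-0.02, 0.89]]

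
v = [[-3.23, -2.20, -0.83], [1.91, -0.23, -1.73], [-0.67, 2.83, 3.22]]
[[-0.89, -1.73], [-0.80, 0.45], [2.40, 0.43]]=v @[[-0.17,0.52], [0.58,-0.1], [0.20,0.33]]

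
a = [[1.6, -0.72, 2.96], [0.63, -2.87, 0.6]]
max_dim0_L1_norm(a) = 3.59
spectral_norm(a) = 3.93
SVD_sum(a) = [[1.33, -1.84, 2.18], [0.99, -1.38, 1.64]] + [[0.27, 1.12, 0.78],[-0.36, -1.49, -1.04]]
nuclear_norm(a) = 6.25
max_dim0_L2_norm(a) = 3.02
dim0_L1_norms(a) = [2.23, 3.59, 3.56]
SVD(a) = [[-0.8, -0.60], [-0.6, 0.80]] @ diag([3.9334156190569542, 2.3156082500627773]) @ [[-0.42,0.58,-0.69], [-0.2,-0.81,-0.56]]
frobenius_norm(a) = 4.56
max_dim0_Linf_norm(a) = 2.96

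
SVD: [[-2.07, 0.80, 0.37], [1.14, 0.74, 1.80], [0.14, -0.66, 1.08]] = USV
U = [[-0.60, -0.80, -0.00], [0.74, -0.56, -0.37], [0.29, -0.22, 0.93]]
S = [2.57, 2.04, 0.99]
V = [[0.83, -0.05, 0.55], [0.48, -0.44, -0.76], [-0.28, -0.9, 0.34]]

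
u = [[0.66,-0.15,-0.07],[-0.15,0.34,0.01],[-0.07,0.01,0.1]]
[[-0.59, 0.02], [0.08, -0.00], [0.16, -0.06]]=u@[[-0.82, -0.04], [-0.16, -0.01], [1.08, -0.65]]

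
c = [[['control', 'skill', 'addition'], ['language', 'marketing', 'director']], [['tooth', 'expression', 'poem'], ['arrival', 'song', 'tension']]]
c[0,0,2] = 'addition'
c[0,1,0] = 'language'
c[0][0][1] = 'skill'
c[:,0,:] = [['control', 'skill', 'addition'], ['tooth', 'expression', 'poem']]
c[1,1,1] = 'song'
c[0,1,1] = 'marketing'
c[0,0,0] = 'control'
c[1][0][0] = 'tooth'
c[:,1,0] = ['language', 'arrival']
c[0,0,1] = 'skill'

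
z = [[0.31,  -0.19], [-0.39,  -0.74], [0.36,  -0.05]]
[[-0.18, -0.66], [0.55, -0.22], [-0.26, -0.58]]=z @ [[-0.78, -1.47], [-0.33, 1.07]]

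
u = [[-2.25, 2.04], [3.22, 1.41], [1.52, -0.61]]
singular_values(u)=[4.22, 2.54]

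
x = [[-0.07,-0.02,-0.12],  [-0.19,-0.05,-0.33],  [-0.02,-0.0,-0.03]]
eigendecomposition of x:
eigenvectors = [[0.35+0.00j, 0.46+0.32j, (0.46-0.32j)],[(0.93+0j), 0.71+0.00j, (0.71-0j)],[(0.06+0j), (-0.37-0.19j), -0.37+0.19j]]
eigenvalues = [(-0.14+0j), (-0+0j), (-0-0j)]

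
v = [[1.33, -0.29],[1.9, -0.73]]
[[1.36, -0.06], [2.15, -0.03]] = v @ [[0.88, -0.09],[-0.66, -0.19]]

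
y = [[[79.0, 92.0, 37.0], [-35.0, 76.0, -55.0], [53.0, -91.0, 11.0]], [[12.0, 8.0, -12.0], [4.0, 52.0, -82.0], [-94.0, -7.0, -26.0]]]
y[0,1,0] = -35.0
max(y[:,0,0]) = 79.0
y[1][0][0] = 12.0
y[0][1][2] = -55.0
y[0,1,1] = 76.0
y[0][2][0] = 53.0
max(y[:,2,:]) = 53.0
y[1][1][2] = -82.0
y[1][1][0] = 4.0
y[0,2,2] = 11.0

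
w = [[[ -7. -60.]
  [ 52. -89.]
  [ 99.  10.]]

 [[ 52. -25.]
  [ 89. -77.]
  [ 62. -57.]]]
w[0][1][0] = 52.0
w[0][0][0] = -7.0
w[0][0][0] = -7.0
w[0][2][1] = 10.0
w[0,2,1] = 10.0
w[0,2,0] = 99.0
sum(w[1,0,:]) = 27.0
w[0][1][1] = -89.0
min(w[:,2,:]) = -57.0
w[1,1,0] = 89.0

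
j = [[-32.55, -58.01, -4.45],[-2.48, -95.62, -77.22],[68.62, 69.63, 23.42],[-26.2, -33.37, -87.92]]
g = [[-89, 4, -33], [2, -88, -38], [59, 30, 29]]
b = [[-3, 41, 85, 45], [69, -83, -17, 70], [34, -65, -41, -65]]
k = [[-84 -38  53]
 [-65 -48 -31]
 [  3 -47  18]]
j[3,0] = -26.2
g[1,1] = -88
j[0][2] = -4.45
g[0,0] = -89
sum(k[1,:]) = -144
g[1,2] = -38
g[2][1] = 30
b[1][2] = -17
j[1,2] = -77.22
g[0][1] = 4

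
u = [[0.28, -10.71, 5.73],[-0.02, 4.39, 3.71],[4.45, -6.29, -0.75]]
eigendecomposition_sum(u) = [[(-3.03+0j), (-0.69+0j), 4.05-0.00j], [(-0.69+0j), (-0.16+0j), (0.92-0j)], [(1.86-0j), 0.43-0.00j, -2.48+0.00j]] + [[1.66+0.70j, -5.01+4.06j, 0.84+2.66j], [0.34-0.90j, 2.27+2.57j, (1.39-0.51j)], [(1.3+0.37j), (-3.36+3.47j), 0.87+1.90j]] + [[(1.66-0.7j), (-5.01-4.06j), (0.84-2.66j)], [(0.34+0.9j), (2.27-2.57j), (1.39+0.51j)], [1.30-0.37j, -3.36-3.47j, 0.87-1.90j]]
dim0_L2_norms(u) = [4.46, 13.17, 6.87]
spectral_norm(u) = 13.80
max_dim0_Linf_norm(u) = 10.71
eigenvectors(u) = [[-0.84+0.00j, -0.74+0.00j, (-0.74-0j)], [-0.19+0.00j, 0.02+0.39j, (0.02-0.39j)], [(0.51+0j), (-0.55+0.07j), -0.55-0.07j]]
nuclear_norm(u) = 23.34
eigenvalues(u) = [(-5.67+0j), (4.8+5.17j), (4.8-5.17j)]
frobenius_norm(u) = 15.51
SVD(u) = [[-0.85,0.49,0.19], [0.23,0.67,-0.71], [-0.47,-0.56,-0.68]] @ diag([13.798384938840133, 6.294876080661197, 3.249647397597028]) @ [[-0.17, 0.95, -0.27], [-0.38, 0.19, 0.91], [-0.91, -0.25, -0.33]]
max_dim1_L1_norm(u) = 16.72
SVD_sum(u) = [[2.00, -11.13, 3.11],[-0.54, 3.02, -0.85],[1.11, -6.19, 1.73]] + [[-1.17, 0.58, 2.81],[-1.58, 0.78, 3.81],[1.33, -0.66, -3.2]] + [[-0.55, -0.15, -0.2], [2.1, 0.59, 0.75], [2.01, 0.56, 0.72]]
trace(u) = 3.92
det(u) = -282.26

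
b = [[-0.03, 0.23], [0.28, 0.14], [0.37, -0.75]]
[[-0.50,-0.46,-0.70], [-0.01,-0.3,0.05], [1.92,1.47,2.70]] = b @ [[1.01, -0.07, 1.58], [-2.06, -1.99, -2.82]]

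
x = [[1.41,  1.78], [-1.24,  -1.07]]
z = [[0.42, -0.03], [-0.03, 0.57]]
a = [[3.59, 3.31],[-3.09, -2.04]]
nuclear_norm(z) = 0.99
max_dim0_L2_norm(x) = 2.08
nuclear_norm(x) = 3.04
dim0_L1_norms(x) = [2.65, 2.85]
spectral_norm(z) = 0.58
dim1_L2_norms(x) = [2.27, 1.64]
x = a @ z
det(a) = 2.90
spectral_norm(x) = 2.79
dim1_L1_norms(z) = [0.45, 0.6]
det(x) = 0.70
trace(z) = 0.99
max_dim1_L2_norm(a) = 4.88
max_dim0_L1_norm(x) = 2.85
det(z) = 0.24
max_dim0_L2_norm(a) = 4.74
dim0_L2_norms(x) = [1.88, 2.08]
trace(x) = 0.34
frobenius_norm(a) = 6.13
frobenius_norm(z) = 0.71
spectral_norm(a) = 6.11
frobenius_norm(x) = 2.80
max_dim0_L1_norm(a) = 6.68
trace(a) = 1.55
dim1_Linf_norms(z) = [0.42, 0.57]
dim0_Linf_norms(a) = [3.59, 3.31]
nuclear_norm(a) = 6.59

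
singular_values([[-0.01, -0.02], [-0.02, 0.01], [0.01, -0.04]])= [0.05, 0.02]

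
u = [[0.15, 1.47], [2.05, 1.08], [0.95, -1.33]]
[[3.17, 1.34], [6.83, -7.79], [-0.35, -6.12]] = u@[[2.32,-4.52], [1.92,1.37]]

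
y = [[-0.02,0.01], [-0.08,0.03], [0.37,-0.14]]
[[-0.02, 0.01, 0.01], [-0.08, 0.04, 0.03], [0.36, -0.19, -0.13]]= y @ [[1.04,  -0.55,  -0.39], [0.19,  -0.1,  -0.07]]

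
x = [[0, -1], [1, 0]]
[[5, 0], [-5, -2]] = x @ [[-5, -2], [-5, 0]]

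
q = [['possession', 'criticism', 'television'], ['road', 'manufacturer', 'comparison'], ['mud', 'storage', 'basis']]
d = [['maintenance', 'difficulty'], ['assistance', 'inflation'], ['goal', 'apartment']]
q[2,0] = 'mud'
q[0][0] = 'possession'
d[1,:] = ['assistance', 'inflation']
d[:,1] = ['difficulty', 'inflation', 'apartment']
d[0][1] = 'difficulty'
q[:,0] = ['possession', 'road', 'mud']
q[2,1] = 'storage'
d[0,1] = 'difficulty'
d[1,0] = 'assistance'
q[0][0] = 'possession'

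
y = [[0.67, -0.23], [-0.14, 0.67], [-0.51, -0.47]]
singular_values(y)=[0.86, 0.85]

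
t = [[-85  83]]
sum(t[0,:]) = -2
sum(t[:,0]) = -85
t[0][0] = -85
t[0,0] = -85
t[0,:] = [-85, 83]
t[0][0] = -85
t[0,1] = 83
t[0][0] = -85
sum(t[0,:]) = -2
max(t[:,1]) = 83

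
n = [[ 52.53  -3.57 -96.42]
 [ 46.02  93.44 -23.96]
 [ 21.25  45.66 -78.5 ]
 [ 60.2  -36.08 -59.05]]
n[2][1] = 45.66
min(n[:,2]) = -96.42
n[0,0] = 52.53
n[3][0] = 60.2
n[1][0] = 46.02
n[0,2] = -96.42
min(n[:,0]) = 21.25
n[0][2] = -96.42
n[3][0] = 60.2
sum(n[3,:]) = -34.92999999999999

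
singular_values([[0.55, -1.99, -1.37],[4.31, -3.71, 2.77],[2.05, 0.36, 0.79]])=[6.58, 2.53, 1.15]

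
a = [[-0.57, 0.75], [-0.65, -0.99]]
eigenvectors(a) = [[0.73+0.00j,  (0.73-0j)], [(-0.2+0.65j),  (-0.2-0.65j)]]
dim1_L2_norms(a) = [0.94, 1.18]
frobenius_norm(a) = 1.51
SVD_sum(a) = [[0.14, 0.57], [-0.28, -1.09]] + [[-0.71,0.18],[-0.37,0.1]]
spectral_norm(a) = 1.26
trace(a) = -1.56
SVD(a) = [[-0.46, 0.89], [0.89, 0.46]] @ diag([1.263916131975141, 0.8321754690766832]) @ [[-0.25, -0.97], [-0.97, 0.25]]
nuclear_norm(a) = 2.10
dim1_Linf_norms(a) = [0.75, 0.99]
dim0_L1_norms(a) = [1.22, 1.74]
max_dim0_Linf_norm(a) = 0.99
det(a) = 1.05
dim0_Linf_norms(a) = [0.65, 0.99]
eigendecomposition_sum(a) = [[-0.29+0.46j,  0.37+0.44j], [-0.32-0.38j,  -0.50+0.21j]] + [[(-0.29-0.46j), (0.38-0.44j)], [-0.32+0.38j, -0.50-0.21j]]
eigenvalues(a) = [(-0.78+0.67j), (-0.78-0.67j)]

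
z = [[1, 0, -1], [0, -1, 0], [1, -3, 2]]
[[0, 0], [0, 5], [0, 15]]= z @ [[0, 0], [0, -5], [0, 0]]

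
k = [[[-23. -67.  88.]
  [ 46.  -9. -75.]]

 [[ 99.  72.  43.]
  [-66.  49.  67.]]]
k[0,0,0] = -23.0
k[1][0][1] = 72.0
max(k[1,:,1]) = 72.0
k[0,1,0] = 46.0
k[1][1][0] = -66.0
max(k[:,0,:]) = 99.0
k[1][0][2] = 43.0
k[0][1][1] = -9.0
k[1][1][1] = 49.0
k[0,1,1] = -9.0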